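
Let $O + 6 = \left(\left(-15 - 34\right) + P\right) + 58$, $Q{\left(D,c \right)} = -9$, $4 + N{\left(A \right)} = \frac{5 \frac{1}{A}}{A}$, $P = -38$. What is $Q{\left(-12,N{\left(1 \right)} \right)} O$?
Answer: $315$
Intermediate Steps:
$N{\left(A \right)} = -4 + \frac{5}{A^{2}}$ ($N{\left(A \right)} = -4 + \frac{5 \frac{1}{A}}{A} = -4 + \frac{5}{A^{2}}$)
$O = -35$ ($O = -6 + \left(\left(\left(-15 - 34\right) - 38\right) + 58\right) = -6 + \left(\left(-49 - 38\right) + 58\right) = -6 + \left(-87 + 58\right) = -6 - 29 = -35$)
$Q{\left(-12,N{\left(1 \right)} \right)} O = \left(-9\right) \left(-35\right) = 315$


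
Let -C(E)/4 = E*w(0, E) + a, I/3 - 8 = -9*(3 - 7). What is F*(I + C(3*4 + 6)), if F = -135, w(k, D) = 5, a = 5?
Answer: 33480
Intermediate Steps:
I = 132 (I = 24 + 3*(-9*(3 - 7)) = 24 + 3*(-9*(-4)) = 24 + 3*36 = 24 + 108 = 132)
C(E) = -20 - 20*E (C(E) = -4*(E*5 + 5) = -4*(5*E + 5) = -4*(5 + 5*E) = -20 - 20*E)
F*(I + C(3*4 + 6)) = -135*(132 + (-20 - 20*(3*4 + 6))) = -135*(132 + (-20 - 20*(12 + 6))) = -135*(132 + (-20 - 20*18)) = -135*(132 + (-20 - 360)) = -135*(132 - 380) = -135*(-248) = 33480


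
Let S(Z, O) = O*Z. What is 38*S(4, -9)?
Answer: -1368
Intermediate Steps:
38*S(4, -9) = 38*(-9*4) = 38*(-36) = -1368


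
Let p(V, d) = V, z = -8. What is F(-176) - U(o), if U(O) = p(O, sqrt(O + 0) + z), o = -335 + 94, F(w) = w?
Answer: 65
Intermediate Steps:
o = -241
U(O) = O
F(-176) - U(o) = -176 - 1*(-241) = -176 + 241 = 65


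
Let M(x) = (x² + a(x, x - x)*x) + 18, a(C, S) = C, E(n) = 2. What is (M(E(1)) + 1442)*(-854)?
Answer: -1253672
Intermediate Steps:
M(x) = 18 + 2*x² (M(x) = (x² + x*x) + 18 = (x² + x²) + 18 = 2*x² + 18 = 18 + 2*x²)
(M(E(1)) + 1442)*(-854) = ((18 + 2*2²) + 1442)*(-854) = ((18 + 2*4) + 1442)*(-854) = ((18 + 8) + 1442)*(-854) = (26 + 1442)*(-854) = 1468*(-854) = -1253672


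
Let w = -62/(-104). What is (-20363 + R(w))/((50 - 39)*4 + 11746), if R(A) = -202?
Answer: -457/262 ≈ -1.7443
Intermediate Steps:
w = 31/52 (w = -62*(-1/104) = 31/52 ≈ 0.59615)
(-20363 + R(w))/((50 - 39)*4 + 11746) = (-20363 - 202)/((50 - 39)*4 + 11746) = -20565/(11*4 + 11746) = -20565/(44 + 11746) = -20565/11790 = -20565*1/11790 = -457/262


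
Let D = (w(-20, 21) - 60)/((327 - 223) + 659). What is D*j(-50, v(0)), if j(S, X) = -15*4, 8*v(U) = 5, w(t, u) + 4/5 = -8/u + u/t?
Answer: 26137/5341 ≈ 4.8937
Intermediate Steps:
w(t, u) = -⅘ - 8/u + u/t (w(t, u) = -⅘ + (-8/u + u/t) = -⅘ - 8/u + u/t)
v(U) = 5/8 (v(U) = (⅛)*5 = 5/8)
j(S, X) = -60
D = -26137/320460 (D = ((-⅘ - 8/21 + 21/(-20)) - 60)/((327 - 223) + 659) = ((-⅘ - 8*1/21 + 21*(-1/20)) - 60)/(104 + 659) = ((-⅘ - 8/21 - 21/20) - 60)/763 = (-937/420 - 60)*(1/763) = -26137/420*1/763 = -26137/320460 ≈ -0.081561)
D*j(-50, v(0)) = -26137/320460*(-60) = 26137/5341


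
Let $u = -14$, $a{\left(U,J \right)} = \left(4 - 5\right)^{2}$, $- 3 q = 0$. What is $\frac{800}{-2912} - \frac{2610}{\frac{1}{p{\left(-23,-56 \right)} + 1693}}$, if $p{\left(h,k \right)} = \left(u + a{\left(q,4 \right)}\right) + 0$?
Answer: $- \frac{399016825}{91} \approx -4.3848 \cdot 10^{6}$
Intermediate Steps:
$q = 0$ ($q = \left(- \frac{1}{3}\right) 0 = 0$)
$a{\left(U,J \right)} = 1$ ($a{\left(U,J \right)} = \left(-1\right)^{2} = 1$)
$p{\left(h,k \right)} = -13$ ($p{\left(h,k \right)} = \left(-14 + 1\right) + 0 = -13 + 0 = -13$)
$\frac{800}{-2912} - \frac{2610}{\frac{1}{p{\left(-23,-56 \right)} + 1693}} = \frac{800}{-2912} - \frac{2610}{\frac{1}{-13 + 1693}} = 800 \left(- \frac{1}{2912}\right) - \frac{2610}{\frac{1}{1680}} = - \frac{25}{91} - 2610 \frac{1}{\frac{1}{1680}} = - \frac{25}{91} - 4384800 = - \frac{399016825}{91}$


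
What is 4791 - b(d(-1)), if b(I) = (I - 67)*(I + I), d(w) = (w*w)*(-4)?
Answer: 4223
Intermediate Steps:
d(w) = -4*w**2 (d(w) = w**2*(-4) = -4*w**2)
b(I) = 2*I*(-67 + I) (b(I) = (-67 + I)*(2*I) = 2*I*(-67 + I))
4791 - b(d(-1)) = 4791 - 2*(-4*(-1)**2)*(-67 - 4*(-1)**2) = 4791 - 2*(-4*1)*(-67 - 4*1) = 4791 - 2*(-4)*(-67 - 4) = 4791 - 2*(-4)*(-71) = 4791 - 1*568 = 4791 - 568 = 4223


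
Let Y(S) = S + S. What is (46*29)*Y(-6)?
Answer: -16008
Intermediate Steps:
Y(S) = 2*S
(46*29)*Y(-6) = (46*29)*(2*(-6)) = 1334*(-12) = -16008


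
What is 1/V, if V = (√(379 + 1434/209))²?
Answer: 209/80645 ≈ 0.0025916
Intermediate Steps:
V = 80645/209 (V = (√(379 + 1434*(1/209)))² = (√(379 + 1434/209))² = (√(80645/209))² = (127*√1045/209)² = 80645/209 ≈ 385.86)
1/V = 1/(80645/209) = 209/80645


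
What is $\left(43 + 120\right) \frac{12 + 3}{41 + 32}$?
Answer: $\frac{2445}{73} \approx 33.493$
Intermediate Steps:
$\left(43 + 120\right) \frac{12 + 3}{41 + 32} = 163 \cdot \frac{15}{73} = \frac{2445}{73}$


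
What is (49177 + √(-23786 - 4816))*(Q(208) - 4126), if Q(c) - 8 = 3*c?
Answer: -171824438 - 10482*I*√3178 ≈ -1.7182e+8 - 5.9091e+5*I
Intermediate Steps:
Q(c) = 8 + 3*c
(49177 + √(-23786 - 4816))*(Q(208) - 4126) = (49177 + √(-23786 - 4816))*((8 + 3*208) - 4126) = (49177 + √(-28602))*((8 + 624) - 4126) = (49177 + 3*I*√3178)*(632 - 4126) = (49177 + 3*I*√3178)*(-3494) = -171824438 - 10482*I*√3178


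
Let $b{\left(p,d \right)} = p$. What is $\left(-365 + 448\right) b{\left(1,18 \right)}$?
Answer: $83$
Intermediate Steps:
$\left(-365 + 448\right) b{\left(1,18 \right)} = \left(-365 + 448\right) 1 = 83 \cdot 1 = 83$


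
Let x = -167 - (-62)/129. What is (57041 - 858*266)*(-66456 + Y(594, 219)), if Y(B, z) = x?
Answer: 1471233290035/129 ≈ 1.1405e+10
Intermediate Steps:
x = -21481/129 (x = -167 - (-62)/129 = -167 - 1*(-62/129) = -167 + 62/129 = -21481/129 ≈ -166.52)
Y(B, z) = -21481/129
(57041 - 858*266)*(-66456 + Y(594, 219)) = (57041 - 858*266)*(-66456 - 21481/129) = (57041 - 228228)*(-8594305/129) = -171187*(-8594305/129) = 1471233290035/129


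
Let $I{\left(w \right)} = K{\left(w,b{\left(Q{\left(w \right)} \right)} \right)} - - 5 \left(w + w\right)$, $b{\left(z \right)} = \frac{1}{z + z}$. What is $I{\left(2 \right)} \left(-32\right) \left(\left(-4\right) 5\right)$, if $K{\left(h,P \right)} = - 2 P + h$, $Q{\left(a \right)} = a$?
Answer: $13760$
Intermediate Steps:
$b{\left(z \right)} = \frac{1}{2 z}$
$K{\left(h,P \right)} = h - 2 P$
$I{\left(w \right)} = - \frac{1}{w} + 11 w$ ($I{\left(w \right)} = \left(w - 2 \frac{1}{2 w}\right) - - 5 \left(w + w\right) = \left(w - \frac{1}{w}\right) - - 5 \cdot 2 w = \left(w - \frac{1}{w}\right) - - 10 w = \left(w - \frac{1}{w}\right) + 10 w = - \frac{1}{w} + 11 w$)
$I{\left(2 \right)} \left(-32\right) \left(\left(-4\right) 5\right) = \left(- \frac{1}{2} + 11 \cdot 2\right) \left(-32\right) \left(\left(-4\right) 5\right) = \left(\left(-1\right) \frac{1}{2} + 22\right) \left(-32\right) \left(-20\right) = \left(- \frac{1}{2} + 22\right) \left(-32\right) \left(-20\right) = \frac{43}{2} \left(-32\right) \left(-20\right) = \left(-688\right) \left(-20\right) = 13760$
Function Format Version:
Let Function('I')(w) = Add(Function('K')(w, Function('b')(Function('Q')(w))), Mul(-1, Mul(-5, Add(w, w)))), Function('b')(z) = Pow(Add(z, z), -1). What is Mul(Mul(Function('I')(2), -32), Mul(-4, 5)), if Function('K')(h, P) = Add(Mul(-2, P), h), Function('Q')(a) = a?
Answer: 13760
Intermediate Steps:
Function('b')(z) = Mul(Rational(1, 2), Pow(z, -1)) (Function('b')(z) = Pow(Mul(2, z), -1) = Mul(Rational(1, 2), Pow(z, -1)))
Function('K')(h, P) = Add(h, Mul(-2, P))
Function('I')(w) = Add(Mul(-1, Pow(w, -1)), Mul(11, w)) (Function('I')(w) = Add(Add(w, Mul(-2, Mul(Rational(1, 2), Pow(w, -1)))), Mul(-1, Mul(-5, Add(w, w)))) = Add(Add(w, Mul(-1, Pow(w, -1))), Mul(-1, Mul(-5, Mul(2, w)))) = Add(Add(w, Mul(-1, Pow(w, -1))), Mul(-1, Mul(-10, w))) = Add(Add(w, Mul(-1, Pow(w, -1))), Mul(10, w)) = Add(Mul(-1, Pow(w, -1)), Mul(11, w)))
Mul(Mul(Function('I')(2), -32), Mul(-4, 5)) = Mul(Mul(Add(Mul(-1, Pow(2, -1)), Mul(11, 2)), -32), Mul(-4, 5)) = Mul(Mul(Add(Mul(-1, Rational(1, 2)), 22), -32), -20) = Mul(Mul(Add(Rational(-1, 2), 22), -32), -20) = Mul(Mul(Rational(43, 2), -32), -20) = Mul(-688, -20) = 13760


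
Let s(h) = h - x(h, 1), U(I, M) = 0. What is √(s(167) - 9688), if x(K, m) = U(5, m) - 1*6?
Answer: I*√9515 ≈ 97.545*I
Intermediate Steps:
x(K, m) = -6 (x(K, m) = 0 - 1*6 = 0 - 6 = -6)
s(h) = 6 + h (s(h) = h - 1*(-6) = h + 6 = 6 + h)
√(s(167) - 9688) = √((6 + 167) - 9688) = √(173 - 9688) = √(-9515) = I*√9515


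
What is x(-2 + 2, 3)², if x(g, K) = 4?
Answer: 16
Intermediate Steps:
x(-2 + 2, 3)² = 4² = 16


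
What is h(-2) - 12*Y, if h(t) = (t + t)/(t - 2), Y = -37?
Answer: 445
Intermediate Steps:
h(t) = 2*t/(-2 + t) (h(t) = (2*t)/(-2 + t) = 2*t/(-2 + t))
h(-2) - 12*Y = 2*(-2)/(-2 - 2) - 12*(-37) = 2*(-2)/(-4) + 444 = 2*(-2)*(-¼) + 444 = 1 + 444 = 445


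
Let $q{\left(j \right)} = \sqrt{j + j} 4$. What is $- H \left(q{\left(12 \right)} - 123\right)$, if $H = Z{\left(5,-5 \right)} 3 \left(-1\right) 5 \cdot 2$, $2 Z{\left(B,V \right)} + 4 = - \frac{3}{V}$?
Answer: $6273 - 408 \sqrt{6} \approx 5273.6$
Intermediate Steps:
$Z{\left(B,V \right)} = -2 - \frac{3}{2 V}$ ($Z{\left(B,V \right)} = -2 + \frac{\left(-3\right) \frac{1}{V}}{2} = -2 - \frac{3}{2 V}$)
$q{\left(j \right)} = 4 \sqrt{2} \sqrt{j}$ ($q{\left(j \right)} = \sqrt{2 j} 4 = \sqrt{2} \sqrt{j} 4 = 4 \sqrt{2} \sqrt{j}$)
$H = 51$ ($H = \left(-2 - \frac{3}{2 \left(-5\right)}\right) 3 \left(-1\right) 5 \cdot 2 = \left(-2 - - \frac{3}{10}\right) 3 \left(-1\right) 5 \cdot 2 = \left(-2 + \frac{3}{10}\right) 3 \left(-1\right) 5 \cdot 2 = \left(- \frac{17}{10}\right) 3 \left(-1\right) 5 \cdot 2 = \left(- \frac{51}{10}\right) \left(-1\right) 5 \cdot 2 = \frac{51}{10} \cdot 5 \cdot 2 = \frac{51}{2} \cdot 2 = 51$)
$- H \left(q{\left(12 \right)} - 123\right) = \left(-1\right) 51 \left(4 \sqrt{2} \sqrt{12} - 123\right) = - 51 \left(4 \sqrt{2} \cdot 2 \sqrt{3} - 123\right) = - 51 \left(8 \sqrt{6} - 123\right) = - 51 \left(-123 + 8 \sqrt{6}\right) = 6273 - 408 \sqrt{6}$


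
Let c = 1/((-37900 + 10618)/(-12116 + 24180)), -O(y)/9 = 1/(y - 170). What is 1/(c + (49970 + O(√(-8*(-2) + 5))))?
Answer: 268522409353521912/13417960282003905974917 - 1674691929*√21/13417960282003905974917 ≈ 2.0012e-5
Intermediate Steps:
O(y) = -9/(-170 + y) (O(y) = -9/(y - 170) = -9/(-170 + y))
c = -6032/13641 (c = 1/(-27282/12064) = 1/(-27282*1/12064) = 1/(-13641/6032) = -6032/13641 ≈ -0.44220)
1/(c + (49970 + O(√(-8*(-2) + 5)))) = 1/(-6032/13641 + (49970 - 9/(-170 + √(-8*(-2) + 5)))) = 1/(-6032/13641 + (49970 - 9/(-170 + √(16 + 5)))) = 1/(-6032/13641 + (49970 - 9/(-170 + √21))) = 1/(681634738/13641 - 9/(-170 + √21))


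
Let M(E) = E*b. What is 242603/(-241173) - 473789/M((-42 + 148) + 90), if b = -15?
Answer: 37850620559/236349540 ≈ 160.15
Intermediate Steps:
M(E) = -15*E (M(E) = E*(-15) = -15*E)
242603/(-241173) - 473789/M((-42 + 148) + 90) = 242603/(-241173) - 473789*(-1/(15*((-42 + 148) + 90))) = 242603*(-1/241173) - 473789*(-1/(15*(106 + 90))) = -242603/241173 - 473789/((-15*196)) = -242603/241173 - 473789/(-2940) = -242603/241173 - 473789*(-1/2940) = -242603/241173 + 473789/2940 = 37850620559/236349540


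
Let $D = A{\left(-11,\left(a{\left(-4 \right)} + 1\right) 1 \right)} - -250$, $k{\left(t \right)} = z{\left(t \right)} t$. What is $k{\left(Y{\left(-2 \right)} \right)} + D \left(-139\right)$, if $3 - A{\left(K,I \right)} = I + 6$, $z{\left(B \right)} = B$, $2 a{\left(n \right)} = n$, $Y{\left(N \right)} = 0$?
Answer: $-34472$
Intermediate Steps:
$a{\left(n \right)} = \frac{n}{2}$
$k{\left(t \right)} = t^{2}$ ($k{\left(t \right)} = t t = t^{2}$)
$A{\left(K,I \right)} = -3 - I$ ($A{\left(K,I \right)} = 3 - \left(I + 6\right) = 3 - \left(6 + I\right) = -3 - I$)
$D = 248$ ($D = \left(-3 - \left(\frac{1}{2} \left(-4\right) + 1\right) 1\right) - -250 = \left(-3 - \left(-2 + 1\right) 1\right) + 250 = \left(-3 - \left(-1\right) 1\right) + 250 = \left(-3 - -1\right) + 250 = \left(-3 + 1\right) + 250 = -2 + 250 = 248$)
$k{\left(Y{\left(-2 \right)} \right)} + D \left(-139\right) = 0^{2} + 248 \left(-139\right) = 0 - 34472 = -34472$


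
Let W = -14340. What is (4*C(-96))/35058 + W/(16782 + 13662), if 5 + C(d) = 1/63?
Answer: -1321264001/2801677599 ≈ -0.47160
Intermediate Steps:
C(d) = -314/63 (C(d) = -5 + 1/63 = -314/63)
(4*C(-96))/35058 + W/(16782 + 13662) = (4*(-314/63))/35058 - 14340/(16782 + 13662) = -1256/63*1/35058 - 14340/30444 = -628/1104327 - 14340*1/30444 = -628/1104327 - 1195/2537 = -1321264001/2801677599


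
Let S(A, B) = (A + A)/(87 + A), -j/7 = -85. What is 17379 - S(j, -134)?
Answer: 5925644/341 ≈ 17377.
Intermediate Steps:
j = 595 (j = -7*(-85) = 595)
S(A, B) = 2*A/(87 + A) (S(A, B) = (2*A)/(87 + A) = 2*A/(87 + A))
17379 - S(j, -134) = 17379 - 2*595/(87 + 595) = 17379 - 2*595/682 = 17379 - 1*595/341 = 17379 - 595/341 = 5925644/341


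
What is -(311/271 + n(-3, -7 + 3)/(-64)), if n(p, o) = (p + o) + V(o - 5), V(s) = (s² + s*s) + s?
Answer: 9831/8672 ≈ 1.1336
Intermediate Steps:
V(s) = s + 2*s² (V(s) = (s² + s²) + s = 2*s² + s = s + 2*s²)
n(p, o) = o + p + (-9 + 2*o)*(-5 + o) (n(p, o) = (p + o) + (o - 5)*(1 + 2*(o - 5)) = (o + p) + (-5 + o)*(1 + 2*(-5 + o)) = (o + p) + (-5 + o)*(1 + (-10 + 2*o)) = (o + p) + (-5 + o)*(-9 + 2*o) = (o + p) + (-9 + 2*o)*(-5 + o) = o + p + (-9 + 2*o)*(-5 + o))
-(311/271 + n(-3, -7 + 3)/(-64)) = -(311/271 + ((-7 + 3) - 3 + (-9 + 2*(-7 + 3))*(-5 + (-7 + 3)))/(-64)) = -(311*(1/271) + (-4 - 3 + (-9 + 2*(-4))*(-5 - 4))*(-1/64)) = -(311/271 + (-4 - 3 + (-9 - 8)*(-9))*(-1/64)) = -(311/271 + (-4 - 3 - 17*(-9))*(-1/64)) = -(311/271 + (-4 - 3 + 153)*(-1/64)) = -(311/271 + 146*(-1/64)) = -(311/271 - 73/32) = -1*(-9831/8672) = 9831/8672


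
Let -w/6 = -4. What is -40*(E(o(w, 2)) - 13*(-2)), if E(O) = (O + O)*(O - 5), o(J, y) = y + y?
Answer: -720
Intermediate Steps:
w = 24 (w = -6*(-4) = 24)
o(J, y) = 2*y
E(O) = 2*O*(-5 + O) (E(O) = (2*O)*(-5 + O) = 2*O*(-5 + O))
-40*(E(o(w, 2)) - 13*(-2)) = -40*(2*(2*2)*(-5 + 2*2) - 13*(-2)) = -40*(2*4*(-5 + 4) + 26) = -40*(2*4*(-1) + 26) = -40*(-8 + 26) = -40*18 = -720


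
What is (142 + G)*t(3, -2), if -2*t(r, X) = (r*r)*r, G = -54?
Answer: -1188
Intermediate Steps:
t(r, X) = -r³/2 (t(r, X) = -r*r*r/2 = -r²*r/2 = -r³/2)
(142 + G)*t(3, -2) = (142 - 54)*(-½*3³) = 88*(-½*27) = 88*(-27/2) = -1188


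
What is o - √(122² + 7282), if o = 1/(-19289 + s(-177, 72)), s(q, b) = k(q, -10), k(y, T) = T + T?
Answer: -1/19309 - √22166 ≈ -148.88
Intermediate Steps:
k(y, T) = 2*T
s(q, b) = -20 (s(q, b) = 2*(-10) = -20)
o = -1/19309 (o = 1/(-19289 - 20) = 1/(-19309) = -1/19309 ≈ -5.1789e-5)
o - √(122² + 7282) = -1/19309 - √(122² + 7282) = -1/19309 - √(14884 + 7282) = -1/19309 - √22166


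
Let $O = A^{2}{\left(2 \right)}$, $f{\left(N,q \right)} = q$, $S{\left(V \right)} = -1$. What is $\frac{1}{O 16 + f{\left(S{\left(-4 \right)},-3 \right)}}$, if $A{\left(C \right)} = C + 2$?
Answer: $\frac{1}{253} \approx 0.0039526$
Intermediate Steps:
$A{\left(C \right)} = 2 + C$
$O = 16$ ($O = \left(2 + 2\right)^{2} = 4^{2} = 16$)
$\frac{1}{O 16 + f{\left(S{\left(-4 \right)},-3 \right)}} = \frac{1}{16 \cdot 16 - 3} = \frac{1}{256 - 3} = \frac{1}{253}$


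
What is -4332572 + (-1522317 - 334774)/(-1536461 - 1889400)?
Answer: -14842787587401/3425861 ≈ -4.3326e+6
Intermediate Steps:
-4332572 + (-1522317 - 334774)/(-1536461 - 1889400) = -4332572 - 1857091/(-3425861) = -4332572 - 1857091*(-1/3425861) = -4332572 + 1857091/3425861 = -14842787587401/3425861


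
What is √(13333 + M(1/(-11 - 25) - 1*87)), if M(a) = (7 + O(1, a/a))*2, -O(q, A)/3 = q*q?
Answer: √13341 ≈ 115.50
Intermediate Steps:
O(q, A) = -3*q² (O(q, A) = -3*q*q = -3*q²)
M(a) = 8 (M(a) = (7 - 3*1²)*2 = (7 - 3*1)*2 = (7 - 3)*2 = 4*2 = 8)
√(13333 + M(1/(-11 - 25) - 1*87)) = √(13333 + 8) = √13341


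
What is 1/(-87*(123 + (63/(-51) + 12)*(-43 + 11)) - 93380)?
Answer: -17/1259905 ≈ -1.3493e-5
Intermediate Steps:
1/(-87*(123 + (63/(-51) + 12)*(-43 + 11)) - 93380) = 1/(-87*(123 + (63*(-1/51) + 12)*(-32)) - 93380) = 1/(-87*(123 + (-21/17 + 12)*(-32)) - 93380) = 1/(-87*(123 + (183/17)*(-32)) - 93380) = 1/(-87*(123 - 5856/17) - 93380) = 1/(-87*(-3765/17) - 93380) = 1/(327555/17 - 93380) = 1/(-1259905/17) = -17/1259905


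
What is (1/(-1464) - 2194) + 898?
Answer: -1897345/1464 ≈ -1296.0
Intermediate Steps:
(1/(-1464) - 2194) + 898 = (-1/1464 - 2194) + 898 = -3212017/1464 + 898 = -1897345/1464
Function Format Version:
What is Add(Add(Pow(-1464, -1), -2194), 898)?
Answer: Rational(-1897345, 1464) ≈ -1296.0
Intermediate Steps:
Add(Add(Pow(-1464, -1), -2194), 898) = Add(Add(Rational(-1, 1464), -2194), 898) = Add(Rational(-3212017, 1464), 898) = Rational(-1897345, 1464)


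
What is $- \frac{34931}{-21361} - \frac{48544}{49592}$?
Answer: $\frac{86918721}{132416839} \approx 0.6564$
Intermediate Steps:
$- \frac{34931}{-21361} - \frac{48544}{49592} = \left(-34931\right) \left(- \frac{1}{21361}\right) - \frac{6068}{6199} = \frac{34931}{21361} - \frac{6068}{6199} = \frac{86918721}{132416839}$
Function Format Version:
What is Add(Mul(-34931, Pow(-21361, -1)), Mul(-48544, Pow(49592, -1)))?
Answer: Rational(86918721, 132416839) ≈ 0.65640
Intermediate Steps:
Add(Mul(-34931, Pow(-21361, -1)), Mul(-48544, Pow(49592, -1))) = Add(Mul(-34931, Rational(-1, 21361)), Mul(-48544, Rational(1, 49592))) = Add(Rational(34931, 21361), Rational(-6068, 6199)) = Rational(86918721, 132416839)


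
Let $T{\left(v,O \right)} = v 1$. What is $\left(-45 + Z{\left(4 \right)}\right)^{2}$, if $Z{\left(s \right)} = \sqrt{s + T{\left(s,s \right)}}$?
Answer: $2033 - 180 \sqrt{2} \approx 1778.4$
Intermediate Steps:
$T{\left(v,O \right)} = v$
$Z{\left(s \right)} = \sqrt{2} \sqrt{s}$ ($Z{\left(s \right)} = \sqrt{s + s} = \sqrt{2 s} = \sqrt{2} \sqrt{s}$)
$\left(-45 + Z{\left(4 \right)}\right)^{2} = \left(-45 + \sqrt{2} \sqrt{4}\right)^{2} = \left(-45 + \sqrt{2} \cdot 2\right)^{2} = \left(-45 + 2 \sqrt{2}\right)^{2}$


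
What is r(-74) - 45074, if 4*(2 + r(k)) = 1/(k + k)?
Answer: -26684993/592 ≈ -45076.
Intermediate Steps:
r(k) = -2 + 1/(8*k) (r(k) = -2 + 1/(4*(k + k)) = -2 + 1/(4*((2*k))) = -2 + (1/(2*k))/4 = -2 + 1/(8*k))
r(-74) - 45074 = (-2 + (⅛)/(-74)) - 45074 = (-2 + (⅛)*(-1/74)) - 45074 = (-2 - 1/592) - 45074 = -1185/592 - 45074 = -26684993/592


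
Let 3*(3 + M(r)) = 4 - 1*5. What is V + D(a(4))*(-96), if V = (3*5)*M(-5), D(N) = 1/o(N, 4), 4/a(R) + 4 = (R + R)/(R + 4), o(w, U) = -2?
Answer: -2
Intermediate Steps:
M(r) = -10/3 (M(r) = -3 + (4 - 1*5)/3 = -3 + (4 - 5)/3 = -3 + (⅓)*(-1) = -3 - ⅓ = -10/3)
a(R) = 4/(-4 + 2*R/(4 + R)) (a(R) = 4/(-4 + (R + R)/(R + 4)) = 4/(-4 + (2*R)/(4 + R)) = 4/(-4 + 2*R/(4 + R)))
D(N) = -½ (D(N) = 1/(-2) = -½)
V = -50 (V = (3*5)*(-10/3) = 15*(-10/3) = -50)
V + D(a(4))*(-96) = -50 - ½*(-96) = -50 + 48 = -2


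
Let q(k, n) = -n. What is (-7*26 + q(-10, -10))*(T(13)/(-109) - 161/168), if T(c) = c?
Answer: 121217/654 ≈ 185.35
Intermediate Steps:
(-7*26 + q(-10, -10))*(T(13)/(-109) - 161/168) = (-7*26 - 1*(-10))*(13/(-109) - 161/168) = (-182 + 10)*(13*(-1/109) - 161*1/168) = -172*(-13/109 - 23/24) = -172*(-2819/2616) = 121217/654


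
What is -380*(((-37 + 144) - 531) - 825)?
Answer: 474620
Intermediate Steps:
-380*(((-37 + 144) - 531) - 825) = -380*((107 - 531) - 825) = -380*(-424 - 825) = -380*(-1249) = 474620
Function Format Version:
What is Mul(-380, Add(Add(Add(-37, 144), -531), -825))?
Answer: 474620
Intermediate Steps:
Mul(-380, Add(Add(Add(-37, 144), -531), -825)) = Mul(-380, Add(Add(107, -531), -825)) = Mul(-380, Add(-424, -825)) = Mul(-380, -1249) = 474620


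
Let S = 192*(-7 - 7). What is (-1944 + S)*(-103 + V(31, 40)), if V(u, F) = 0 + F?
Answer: 291816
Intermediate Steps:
V(u, F) = F
S = -2688 (S = 192*(-14) = -2688)
(-1944 + S)*(-103 + V(31, 40)) = (-1944 - 2688)*(-103 + 40) = -4632*(-63) = 291816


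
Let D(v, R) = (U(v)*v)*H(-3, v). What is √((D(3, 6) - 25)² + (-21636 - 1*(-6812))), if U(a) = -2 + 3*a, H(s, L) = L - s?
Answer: I*√4623 ≈ 67.993*I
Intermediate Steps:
D(v, R) = v*(-2 + 3*v)*(3 + v) (D(v, R) = ((-2 + 3*v)*v)*(v - 1*(-3)) = (v*(-2 + 3*v))*(v + 3) = (v*(-2 + 3*v))*(3 + v) = v*(-2 + 3*v)*(3 + v))
√((D(3, 6) - 25)² + (-21636 - 1*(-6812))) = √((3*(-2 + 3*3)*(3 + 3) - 25)² + (-21636 - 1*(-6812))) = √((3*(-2 + 9)*6 - 25)² + (-21636 + 6812)) = √((3*7*6 - 25)² - 14824) = √((126 - 25)² - 14824) = √(101² - 14824) = √(10201 - 14824) = √(-4623) = I*√4623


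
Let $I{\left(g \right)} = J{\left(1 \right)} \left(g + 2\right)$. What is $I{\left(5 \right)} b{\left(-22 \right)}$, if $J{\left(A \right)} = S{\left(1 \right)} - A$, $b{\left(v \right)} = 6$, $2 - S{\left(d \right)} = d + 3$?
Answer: $-126$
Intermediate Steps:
$S{\left(d \right)} = -1 - d$ ($S{\left(d \right)} = 2 - \left(d + 3\right) = 2 - \left(3 + d\right) = -1 - d$)
$J{\left(A \right)} = -2 - A$ ($J{\left(A \right)} = \left(-1 - 1\right) - A = -2 - A$)
$I{\left(g \right)} = -6 - 3 g$ ($I{\left(g \right)} = \left(-2 - 1\right) \left(g + 2\right) = \left(-2 - 1\right) \left(2 + g\right) = - 3 \left(2 + g\right) = -6 - 3 g$)
$I{\left(5 \right)} b{\left(-22 \right)} = \left(-6 - 15\right) 6 = \left(-21\right) 6 = -126$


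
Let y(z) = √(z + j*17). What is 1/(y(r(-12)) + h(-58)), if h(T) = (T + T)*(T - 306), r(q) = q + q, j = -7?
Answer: -I/(√143 - 42224*I) ≈ 2.3683e-5 - 6.7073e-9*I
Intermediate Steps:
r(q) = 2*q
h(T) = 2*T*(-306 + T) (h(T) = (2*T)*(-306 + T) = 2*T*(-306 + T))
y(z) = √(-119 + z) (y(z) = √(z - 7*17) = √(z - 119) = √(-119 + z))
1/(y(r(-12)) + h(-58)) = 1/(√(-119 + 2*(-12)) + 2*(-58)*(-306 - 58)) = 1/(√(-119 - 24) + 2*(-58)*(-364)) = 1/(√(-143) + 42224) = 1/(I*√143 + 42224) = 1/(42224 + I*√143)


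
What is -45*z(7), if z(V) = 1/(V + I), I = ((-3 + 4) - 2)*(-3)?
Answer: -9/2 ≈ -4.5000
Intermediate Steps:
I = 3 (I = (1 - 2)*(-3) = -1*(-3) = 3)
z(V) = 1/(3 + V) (z(V) = 1/(V + 3) = 1/(3 + V))
-45*z(7) = -45/(3 + 7) = -45/10 = -45*⅒ = -9/2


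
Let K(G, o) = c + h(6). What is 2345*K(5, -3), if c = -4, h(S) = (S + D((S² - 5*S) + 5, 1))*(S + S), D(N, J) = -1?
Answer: 131320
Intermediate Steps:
h(S) = 2*S*(-1 + S) (h(S) = (S - 1)*(S + S) = (-1 + S)*(2*S) = 2*S*(-1 + S))
K(G, o) = 56 (K(G, o) = -4 + 2*6*(-1 + 6) = -4 + 2*6*5 = -4 + 60 = 56)
2345*K(5, -3) = 2345*56 = 131320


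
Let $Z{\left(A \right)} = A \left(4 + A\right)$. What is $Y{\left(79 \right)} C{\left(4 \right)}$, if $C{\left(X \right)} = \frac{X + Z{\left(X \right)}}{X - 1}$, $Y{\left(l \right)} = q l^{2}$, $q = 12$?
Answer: $898704$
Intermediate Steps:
$Y{\left(l \right)} = 12 l^{2}$
$C{\left(X \right)} = \frac{X + X \left(4 + X\right)}{-1 + X}$ ($C{\left(X \right)} = \frac{X + X \left(4 + X\right)}{X - 1} = \frac{X + X \left(4 + X\right)}{-1 + X}$)
$Y{\left(79 \right)} C{\left(4 \right)} = 12 \cdot 79^{2} \frac{4 \left(5 + 4\right)}{-1 + 4} = 12 \cdot 6241 \cdot 4 \cdot \frac{1}{3} \cdot 9 = 74892 \cdot 4 \cdot \frac{1}{3} \cdot 9 = 74892 \cdot 12 = 898704$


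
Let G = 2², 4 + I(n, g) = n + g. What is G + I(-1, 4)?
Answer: 3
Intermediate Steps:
I(n, g) = -4 + g + n (I(n, g) = -4 + (n + g) = -4 + (g + n) = -4 + g + n)
G = 4
G + I(-1, 4) = 4 + (-4 + 4 - 1) = 4 - 1 = 3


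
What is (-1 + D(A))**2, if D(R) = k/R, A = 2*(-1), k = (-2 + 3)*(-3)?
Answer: 1/4 ≈ 0.25000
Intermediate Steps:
k = -3 (k = 1*(-3) = -3)
A = -2
D(R) = -3/R
(-1 + D(A))**2 = (-1 - 3/(-2))**2 = (-1 - 3*(-1/2))**2 = (-1 + 3/2)**2 = (1/2)**2 = 1/4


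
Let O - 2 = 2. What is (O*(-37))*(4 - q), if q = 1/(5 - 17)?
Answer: -1813/3 ≈ -604.33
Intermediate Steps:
q = -1/12 (q = 1/(-12) = -1/12 ≈ -0.083333)
O = 4 (O = 2 + 2 = 4)
(O*(-37))*(4 - q) = (4*(-37))*(4 - 1*(-1/12)) = -148*(4 + 1/12) = -148*49/12 = -1813/3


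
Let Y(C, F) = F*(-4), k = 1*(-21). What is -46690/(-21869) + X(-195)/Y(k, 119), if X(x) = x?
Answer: 26488895/10409644 ≈ 2.5447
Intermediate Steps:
k = -21
Y(C, F) = -4*F
-46690/(-21869) + X(-195)/Y(k, 119) = -46690/(-21869) - 195/((-4*119)) = -46690*(-1/21869) - 195/(-476) = 46690/21869 - 195*(-1/476) = 46690/21869 + 195/476 = 26488895/10409644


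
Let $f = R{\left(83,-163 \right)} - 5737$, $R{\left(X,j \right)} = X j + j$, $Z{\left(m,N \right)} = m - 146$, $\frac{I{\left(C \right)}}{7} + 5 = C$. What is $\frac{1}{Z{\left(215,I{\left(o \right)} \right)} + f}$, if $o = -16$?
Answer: $- \frac{1}{19360} \approx -5.1653 \cdot 10^{-5}$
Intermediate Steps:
$I{\left(C \right)} = -35 + 7 C$
$Z{\left(m,N \right)} = -146 + m$
$R{\left(X,j \right)} = j + X j$
$f = -19429$ ($f = - 163 \left(1 + 83\right) - 5737 = \left(-163\right) 84 - 5737 = -13692 - 5737 = -19429$)
$\frac{1}{Z{\left(215,I{\left(o \right)} \right)} + f} = \frac{1}{\left(-146 + 215\right) - 19429} = \frac{1}{69 - 19429} = \frac{1}{-19360} = - \frac{1}{19360}$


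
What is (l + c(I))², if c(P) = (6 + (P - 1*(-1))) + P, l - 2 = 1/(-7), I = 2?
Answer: 8100/49 ≈ 165.31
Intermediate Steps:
l = 13/7 (l = 2 + 1/(-7) = 2 - ⅐ = 13/7 ≈ 1.8571)
c(P) = 7 + 2*P (c(P) = (6 + (P + 1)) + P = (6 + (1 + P)) + P = (7 + P) + P = 7 + 2*P)
(l + c(I))² = (13/7 + (7 + 2*2))² = (13/7 + (7 + 4))² = (13/7 + 11)² = (90/7)² = 8100/49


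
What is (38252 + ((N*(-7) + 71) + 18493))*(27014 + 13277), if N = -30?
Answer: 2297634566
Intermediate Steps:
(38252 + ((N*(-7) + 71) + 18493))*(27014 + 13277) = (38252 + ((-30*(-7) + 71) + 18493))*(27014 + 13277) = (38252 + ((210 + 71) + 18493))*40291 = (38252 + (281 + 18493))*40291 = (38252 + 18774)*40291 = 57026*40291 = 2297634566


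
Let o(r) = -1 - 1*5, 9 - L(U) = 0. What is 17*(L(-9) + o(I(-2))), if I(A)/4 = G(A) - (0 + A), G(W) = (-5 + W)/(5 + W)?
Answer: 51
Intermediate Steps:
G(W) = (-5 + W)/(5 + W)
L(U) = 9 (L(U) = 9 - 1*0 = 9 + 0 = 9)
I(A) = -4*A + 4*(-5 + A)/(5 + A) (I(A) = 4*((-5 + A)/(5 + A) - (0 + A)) = 4*((-5 + A)/(5 + A) - A) = 4*(-A + (-5 + A)/(5 + A)) = -4*A + 4*(-5 + A)/(5 + A))
o(r) = -6 (o(r) = -1 - 5 = -6)
17*(L(-9) + o(I(-2))) = 17*(9 - 6) = 17*3 = 51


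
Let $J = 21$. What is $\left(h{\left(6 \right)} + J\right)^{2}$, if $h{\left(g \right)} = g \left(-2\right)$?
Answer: $81$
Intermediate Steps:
$h{\left(g \right)} = - 2 g$
$\left(h{\left(6 \right)} + J\right)^{2} = \left(\left(-2\right) 6 + 21\right)^{2} = \left(-12 + 21\right)^{2} = 9^{2} = 81$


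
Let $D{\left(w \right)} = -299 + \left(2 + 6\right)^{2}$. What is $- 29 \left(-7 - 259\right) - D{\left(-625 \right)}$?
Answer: $7949$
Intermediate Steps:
$D{\left(w \right)} = -235$ ($D{\left(w \right)} = -299 + 8^{2} = -299 + 64 = -235$)
$- 29 \left(-7 - 259\right) - D{\left(-625 \right)} = - 29 \left(-7 - 259\right) - -235 = \left(-29\right) \left(-266\right) + 235 = 7714 + 235 = 7949$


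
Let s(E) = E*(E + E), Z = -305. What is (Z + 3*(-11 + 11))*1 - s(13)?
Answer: -643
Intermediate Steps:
s(E) = 2*E**2 (s(E) = E*(2*E) = 2*E**2)
(Z + 3*(-11 + 11))*1 - s(13) = (-305 + 3*(-11 + 11))*1 - 2*13**2 = (-305 + 3*0)*1 - 2*169 = (-305 + 0)*1 - 1*338 = -305*1 - 338 = -305 - 338 = -643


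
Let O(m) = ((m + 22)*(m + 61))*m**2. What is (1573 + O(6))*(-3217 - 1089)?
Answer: -297583354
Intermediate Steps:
O(m) = m**2*(22 + m)*(61 + m) (O(m) = ((22 + m)*(61 + m))*m**2 = m**2*(22 + m)*(61 + m))
(1573 + O(6))*(-3217 - 1089) = (1573 + 6**2*(1342 + 6**2 + 83*6))*(-3217 - 1089) = (1573 + 36*(1342 + 36 + 498))*(-4306) = (1573 + 36*1876)*(-4306) = (1573 + 67536)*(-4306) = 69109*(-4306) = -297583354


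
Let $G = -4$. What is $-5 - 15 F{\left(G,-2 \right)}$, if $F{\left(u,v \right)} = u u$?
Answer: $-245$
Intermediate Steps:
$F{\left(u,v \right)} = u^{2}$
$-5 - 15 F{\left(G,-2 \right)} = -5 - 15 \left(-4\right)^{2} = -5 - 240 = -245$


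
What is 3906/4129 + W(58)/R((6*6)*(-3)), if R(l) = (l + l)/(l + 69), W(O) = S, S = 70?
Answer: 2019311/148644 ≈ 13.585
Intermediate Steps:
W(O) = 70
R(l) = 2*l/(69 + l) (R(l) = (2*l)/(69 + l) = 2*l/(69 + l))
3906/4129 + W(58)/R((6*6)*(-3)) = 3906/4129 + 70/((2*((6*6)*(-3))/(69 + (6*6)*(-3)))) = 3906*(1/4129) + 70/((2*(36*(-3))/(69 + 36*(-3)))) = 3906/4129 + 70/((2*(-108)/(69 - 108))) = 3906/4129 + 70/((2*(-108)/(-39))) = 3906/4129 + 70/((2*(-108)*(-1/39))) = 3906/4129 + 70/(72/13) = 3906/4129 + 70*(13/72) = 3906/4129 + 455/36 = 2019311/148644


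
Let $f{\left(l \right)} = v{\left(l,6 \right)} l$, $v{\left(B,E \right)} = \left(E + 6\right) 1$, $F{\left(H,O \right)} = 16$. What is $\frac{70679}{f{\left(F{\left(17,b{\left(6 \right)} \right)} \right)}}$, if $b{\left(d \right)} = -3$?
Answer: $\frac{70679}{192} \approx 368.12$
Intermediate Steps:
$v{\left(B,E \right)} = 6 + E$ ($v{\left(B,E \right)} = \left(6 + E\right) 1 = 6 + E$)
$f{\left(l \right)} = 12 l$ ($f{\left(l \right)} = \left(6 + 6\right) l = 12 l$)
$\frac{70679}{f{\left(F{\left(17,b{\left(6 \right)} \right)} \right)}} = \frac{70679}{12 \cdot 16} = \frac{70679}{192}$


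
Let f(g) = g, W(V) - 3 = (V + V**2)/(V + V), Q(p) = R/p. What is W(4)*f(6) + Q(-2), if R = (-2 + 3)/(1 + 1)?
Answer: 131/4 ≈ 32.750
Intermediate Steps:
R = 1/2 ≈ 0.50000
Q(p) = 1/(2*p)
W(V) = 3 + (V + V**2)/(2*V) (W(V) = 3 + (V + V**2)/(V + V) = 3 + (V + V**2)/((2*V)) = 3 + (V + V**2)*(1/(2*V)) = 3 + (V + V**2)/(2*V))
W(4)*f(6) + Q(-2) = (7/2 + (1/2)*4)*6 + (1/2)/(-2) = (7/2 + 2)*6 + (1/2)*(-1/2) = (11/2)*6 - 1/4 = 33 - 1/4 = 131/4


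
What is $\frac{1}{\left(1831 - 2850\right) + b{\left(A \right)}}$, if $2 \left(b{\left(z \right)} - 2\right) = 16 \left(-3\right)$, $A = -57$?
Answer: $- \frac{1}{1041} \approx -0.00096061$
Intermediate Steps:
$b{\left(z \right)} = -22$ ($b{\left(z \right)} = 2 + \frac{16 \left(-3\right)}{2} = 2 + \frac{1}{2} \left(-48\right) = 2 - 24 = -22$)
$\frac{1}{\left(1831 - 2850\right) + b{\left(A \right)}} = \frac{1}{\left(1831 - 2850\right) - 22} = \frac{1}{-1019 - 22} = \frac{1}{-1041} = - \frac{1}{1041}$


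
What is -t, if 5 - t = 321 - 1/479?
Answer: 151363/479 ≈ 316.00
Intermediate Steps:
t = -151363/479 (t = 5 - (321 - 1/479) = 5 - 1*153758/479 = 5 - 153758/479 = -151363/479 ≈ -316.00)
-t = -1*(-151363/479) = 151363/479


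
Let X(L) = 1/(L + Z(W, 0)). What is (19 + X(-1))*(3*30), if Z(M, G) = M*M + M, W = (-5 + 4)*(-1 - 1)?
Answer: 1728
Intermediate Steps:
W = 2 (W = -1*(-2) = 2)
Z(M, G) = M + M² (Z(M, G) = M² + M = M + M²)
X(L) = 1/(6 + L) (X(L) = 1/(L + 2*(1 + 2)) = 1/(L + 2*3) = 1/(L + 6) = 1/(6 + L))
(19 + X(-1))*(3*30) = (19 + 1/(6 - 1))*(3*30) = (19 + 1/5)*90 = (19 + ⅕)*90 = (96/5)*90 = 1728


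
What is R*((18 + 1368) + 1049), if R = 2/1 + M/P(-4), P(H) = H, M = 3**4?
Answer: -177755/4 ≈ -44439.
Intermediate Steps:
M = 81
R = -73/4 (R = 2/1 + 81/(-4) = 2*1 + 81*(-1/4) = 2 - 81/4 = -73/4 ≈ -18.250)
R*((18 + 1368) + 1049) = -73*((18 + 1368) + 1049)/4 = -73*(1386 + 1049)/4 = -73/4*2435 = -177755/4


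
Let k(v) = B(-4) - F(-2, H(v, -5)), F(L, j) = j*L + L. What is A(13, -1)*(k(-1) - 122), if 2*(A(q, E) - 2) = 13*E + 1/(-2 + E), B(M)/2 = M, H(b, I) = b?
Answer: 1820/3 ≈ 606.67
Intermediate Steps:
F(L, j) = L + L*j (F(L, j) = L*j + L = L + L*j)
B(M) = 2*M
A(q, E) = 2 + 1/(2*(-2 + E)) + 13*E/2 (A(q, E) = 2 + (13*E + 1/(-2 + E))/2 = 2 + (1/(-2 + E) + 13*E)/2 = 2 + (1/(2*(-2 + E)) + 13*E/2) = 2 + 1/(2*(-2 + E)) + 13*E/2)
k(v) = -6 + 2*v (k(v) = 2*(-4) - (-2)*(1 + v) = -8 - (-2 - 2*v) = -8 + (2 + 2*v) = -6 + 2*v)
A(13, -1)*(k(-1) - 122) = ((-7 - 22*(-1) + 13*(-1)²)/(2*(-2 - 1)))*((-6 + 2*(-1)) - 122) = ((½)*(-7 + 22 + 13*1)/(-3))*((-6 - 2) - 122) = ((½)*(-⅓)*(-7 + 22 + 13))*(-8 - 122) = ((½)*(-⅓)*28)*(-130) = -14/3*(-130) = 1820/3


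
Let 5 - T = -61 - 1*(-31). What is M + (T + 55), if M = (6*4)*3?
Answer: 162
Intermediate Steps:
T = 35 (T = 5 - (-61 - 1*(-31)) = 5 - (-61 + 31) = 5 - 1*(-30) = 5 + 30 = 35)
M = 72 (M = 24*3 = 72)
M + (T + 55) = 72 + (35 + 55) = 72 + 90 = 162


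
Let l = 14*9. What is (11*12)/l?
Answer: 22/21 ≈ 1.0476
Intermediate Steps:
l = 126
(11*12)/l = (11*12)/126 = 132*(1/126) = 22/21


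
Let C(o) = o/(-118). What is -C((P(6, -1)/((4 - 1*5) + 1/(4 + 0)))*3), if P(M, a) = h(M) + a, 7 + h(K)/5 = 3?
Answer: 42/59 ≈ 0.71186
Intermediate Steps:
h(K) = -20 (h(K) = -35 + 5*3 = -35 + 15 = -20)
P(M, a) = -20 + a
C(o) = -o/118 (C(o) = o*(-1/118) = -o/118)
-C((P(6, -1)/((4 - 1*5) + 1/(4 + 0)))*3) = -(-1)*((-20 - 1)/((4 - 1*5) + 1/(4 + 0)))*3/118 = -(-1)*-21/((4 - 5) + 1/4)*3/118 = -(-1)*-21/(-1 + ¼)*3/118 = -(-1)*-21/(-¾)*3/118 = -(-1)*-21*(-4/3)*3/118 = -(-1)*28*3/118 = -(-1)*84/118 = -1*(-42/59) = 42/59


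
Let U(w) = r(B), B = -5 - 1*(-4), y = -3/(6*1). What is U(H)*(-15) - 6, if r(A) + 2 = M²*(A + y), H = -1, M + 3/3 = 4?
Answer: 453/2 ≈ 226.50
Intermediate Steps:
y = -½ (y = -3/6 = -3*⅙ = -½ ≈ -0.50000)
M = 3 (M = -1 + 4 = 3)
B = -1 (B = -5 + 4 = -1)
r(A) = -13/2 + 9*A (r(A) = -2 + 3²*(A - ½) = -2 + 9*(-½ + A) = -2 + (-9/2 + 9*A) = -13/2 + 9*A)
U(w) = -31/2 (U(w) = -13/2 + 9*(-1) = -13/2 - 9 = -31/2)
U(H)*(-15) - 6 = -31/2*(-15) - 6 = 465/2 - 6 = 453/2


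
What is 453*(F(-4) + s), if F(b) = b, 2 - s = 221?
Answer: -101019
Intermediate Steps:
s = -219 (s = 2 - 1*221 = 2 - 221 = -219)
453*(F(-4) + s) = 453*(-4 - 219) = 453*(-223) = -101019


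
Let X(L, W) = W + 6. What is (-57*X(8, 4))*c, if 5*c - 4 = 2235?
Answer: -255246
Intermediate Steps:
X(L, W) = 6 + W
c = 2239/5 (c = 4/5 + (1/5)*2235 = 4/5 + 447 = 2239/5 ≈ 447.80)
(-57*X(8, 4))*c = -57*(6 + 4)*(2239/5) = -57*10*(2239/5) = -570*2239/5 = -255246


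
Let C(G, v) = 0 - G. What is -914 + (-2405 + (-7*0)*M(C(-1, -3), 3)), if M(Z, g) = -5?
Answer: -3319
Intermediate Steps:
C(G, v) = -G
-914 + (-2405 + (-7*0)*M(C(-1, -3), 3)) = -914 + (-2405 - 7*0*(-5)) = -914 + (-2405 + 0*(-5)) = -914 + (-2405 + 0) = -914 - 2405 = -3319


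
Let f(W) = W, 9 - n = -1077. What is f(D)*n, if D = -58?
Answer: -62988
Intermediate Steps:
n = 1086 (n = 9 - 1*(-1077) = 9 + 1077 = 1086)
f(D)*n = -58*1086 = -62988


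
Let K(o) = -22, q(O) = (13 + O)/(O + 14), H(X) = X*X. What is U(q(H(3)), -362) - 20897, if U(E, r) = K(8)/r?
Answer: -3782346/181 ≈ -20897.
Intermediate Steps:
H(X) = X²
q(O) = (13 + O)/(14 + O)
U(E, r) = -22/r
U(q(H(3)), -362) - 20897 = -22/(-362) - 20897 = -22*(-1/362) - 20897 = 11/181 - 20897 = -3782346/181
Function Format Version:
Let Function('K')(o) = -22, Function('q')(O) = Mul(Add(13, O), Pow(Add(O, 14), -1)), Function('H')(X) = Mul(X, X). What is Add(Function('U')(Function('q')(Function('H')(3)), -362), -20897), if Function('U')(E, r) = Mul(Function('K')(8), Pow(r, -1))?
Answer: Rational(-3782346, 181) ≈ -20897.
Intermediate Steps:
Function('H')(X) = Pow(X, 2)
Function('q')(O) = Mul(Pow(Add(14, O), -1), Add(13, O)) (Function('q')(O) = Mul(Add(13, O), Pow(Add(14, O), -1)) = Mul(Pow(Add(14, O), -1), Add(13, O)))
Function('U')(E, r) = Mul(-22, Pow(r, -1))
Add(Function('U')(Function('q')(Function('H')(3)), -362), -20897) = Add(Mul(-22, Pow(-362, -1)), -20897) = Add(Mul(-22, Rational(-1, 362)), -20897) = Add(Rational(11, 181), -20897) = Rational(-3782346, 181)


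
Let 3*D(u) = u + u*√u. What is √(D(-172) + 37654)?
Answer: √(338370 - 1032*I*√43)/3 ≈ 193.91 - 1.9389*I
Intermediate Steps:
D(u) = u/3 + u^(3/2)/3 (D(u) = (u + u*√u)/3 = (u + u^(3/2))/3 = u/3 + u^(3/2)/3)
√(D(-172) + 37654) = √(((⅓)*(-172) + (-172)^(3/2)/3) + 37654) = √((-172/3 + (-344*I*√43)/3) + 37654) = √((-172/3 - 344*I*√43/3) + 37654) = √(112790/3 - 344*I*√43/3)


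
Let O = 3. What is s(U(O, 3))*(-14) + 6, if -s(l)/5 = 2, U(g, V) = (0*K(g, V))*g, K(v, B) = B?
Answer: 146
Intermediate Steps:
U(g, V) = 0 (U(g, V) = (0*V)*g = 0*g = 0)
s(l) = -10 (s(l) = -5*2 = -10)
s(U(O, 3))*(-14) + 6 = -10*(-14) + 6 = 140 + 6 = 146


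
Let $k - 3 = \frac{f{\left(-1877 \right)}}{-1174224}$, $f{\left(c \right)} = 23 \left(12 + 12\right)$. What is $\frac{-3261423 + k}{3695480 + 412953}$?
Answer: $- \frac{159568234943}{201009192958} \approx -0.79384$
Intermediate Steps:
$f{\left(c \right)} = 552$ ($f{\left(c \right)} = 23 \cdot 24 = 552$)
$k = \frac{146755}{48926}$ ($k = 3 + \frac{552}{-1174224} = 3 + 552 \left(- \frac{1}{1174224}\right) = 3 - \frac{23}{48926} = \frac{146755}{48926} \approx 2.9995$)
$\frac{-3261423 + k}{3695480 + 412953} = \frac{-3261423 + \frac{146755}{48926}}{3695480 + 412953} = - \frac{159568234943}{48926 \cdot 4108433} = \left(- \frac{159568234943}{48926}\right) \frac{1}{4108433} = - \frac{159568234943}{201009192958}$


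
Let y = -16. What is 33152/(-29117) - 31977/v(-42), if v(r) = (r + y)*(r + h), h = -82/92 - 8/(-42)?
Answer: -25756105781/1833177203 ≈ -14.050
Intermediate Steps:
h = -677/966 (h = -82*1/92 - 8*(-1/42) = -41/46 + 4/21 = -677/966 ≈ -0.70083)
v(r) = (-16 + r)*(-677/966 + r) (v(r) = (r - 16)*(r - 677/966) = (-16 + r)*(-677/966 + r))
33152/(-29117) - 31977/v(-42) = 33152/(-29117) - 31977/(5416/483 + (-42)**2 - 16133/966*(-42)) = 33152*(-1/29117) - 31977/(5416/483 + 1764 + 16133/23) = -33152/29117 - 31977/1196221/483 = -33152/29117 - 31977*483/1196221 = -33152/29117 - 812889/62959 = -25756105781/1833177203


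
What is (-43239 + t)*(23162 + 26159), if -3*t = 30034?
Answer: -7879079071/3 ≈ -2.6264e+9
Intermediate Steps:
t = -30034/3 (t = -⅓*30034 = -30034/3 ≈ -10011.)
(-43239 + t)*(23162 + 26159) = (-43239 - 30034/3)*(23162 + 26159) = -159751/3*49321 = -7879079071/3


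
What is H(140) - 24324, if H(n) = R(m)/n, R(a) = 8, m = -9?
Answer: -851338/35 ≈ -24324.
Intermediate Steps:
H(n) = 8/n
H(140) - 24324 = 8/140 - 24324 = 8*(1/140) - 24324 = 2/35 - 24324 = -851338/35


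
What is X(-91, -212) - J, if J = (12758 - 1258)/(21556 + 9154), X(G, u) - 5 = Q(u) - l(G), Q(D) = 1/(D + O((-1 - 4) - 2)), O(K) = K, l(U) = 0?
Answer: 3107824/672549 ≈ 4.6210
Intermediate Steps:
Q(D) = 1/(-7 + D) (Q(D) = 1/(D + ((-1 - 4) - 2)) = 1/(D + (-5 - 2)) = 1/(D - 7) = 1/(-7 + D))
X(G, u) = 5 + 1/(-7 + u) (X(G, u) = 5 + (1/(-7 + u) - 1*0) = 5 + (1/(-7 + u) + 0) = 5 + 1/(-7 + u))
J = 1150/3071 (J = 11500/30710 = 11500*(1/30710) = 1150/3071 ≈ 0.37447)
X(-91, -212) - J = (-34 + 5*(-212))/(-7 - 212) - 1*1150/3071 = (-34 - 1060)/(-219) - 1150/3071 = -1/219*(-1094) - 1150/3071 = 1094/219 - 1150/3071 = 3107824/672549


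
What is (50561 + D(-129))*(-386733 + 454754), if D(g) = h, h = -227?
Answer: 3423769014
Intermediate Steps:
D(g) = -227
(50561 + D(-129))*(-386733 + 454754) = (50561 - 227)*(-386733 + 454754) = 50334*68021 = 3423769014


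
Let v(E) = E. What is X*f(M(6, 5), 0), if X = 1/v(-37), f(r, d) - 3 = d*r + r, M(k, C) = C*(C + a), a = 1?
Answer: -33/37 ≈ -0.89189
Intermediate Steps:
M(k, C) = C*(1 + C) (M(k, C) = C*(C + 1) = C*(1 + C))
f(r, d) = 3 + r + d*r (f(r, d) = 3 + (d*r + r) = 3 + (r + d*r) = 3 + r + d*r)
X = -1/37 (X = 1/(-37) = -1/37 ≈ -0.027027)
X*f(M(6, 5), 0) = -(3 + 5*(1 + 5) + 0*(5*(1 + 5)))/37 = -(3 + 5*6 + 0*(5*6))/37 = -(3 + 30 + 0*30)/37 = -(3 + 30 + 0)/37 = -1/37*33 = -33/37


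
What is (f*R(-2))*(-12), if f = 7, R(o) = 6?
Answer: -504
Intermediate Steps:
(f*R(-2))*(-12) = (7*6)*(-12) = 42*(-12) = -504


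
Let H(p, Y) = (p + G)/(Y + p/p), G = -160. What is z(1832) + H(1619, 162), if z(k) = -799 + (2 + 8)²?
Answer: -112478/163 ≈ -690.05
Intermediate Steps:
z(k) = -699 (z(k) = -799 + 10² = -799 + 100 = -699)
H(p, Y) = (-160 + p)/(1 + Y) (H(p, Y) = (p - 160)/(Y + p/p) = (-160 + p)/(Y + 1) = (-160 + p)/(1 + Y))
z(1832) + H(1619, 162) = -699 + (-160 + 1619)/(1 + 162) = -699 + 1459/163 = -112478/163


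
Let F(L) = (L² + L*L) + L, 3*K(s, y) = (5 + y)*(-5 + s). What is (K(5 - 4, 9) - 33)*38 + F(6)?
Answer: -5656/3 ≈ -1885.3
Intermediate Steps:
K(s, y) = (-5 + s)*(5 + y)/3 (K(s, y) = ((5 + y)*(-5 + s))/3 = ((-5 + s)*(5 + y))/3 = (-5 + s)*(5 + y)/3)
F(L) = L + 2*L² (F(L) = (L² + L²) + L = 2*L² + L = L + 2*L²)
(K(5 - 4, 9) - 33)*38 + F(6) = ((-25/3 - 5/3*9 + 5*(5 - 4)/3 + (⅓)*(5 - 4)*9) - 33)*38 + 6*(1 + 2*6) = ((-25/3 - 15 + (5/3)*1 + (⅓)*1*9) - 33)*38 + 6*(1 + 12) = ((-25/3 - 15 + 5/3 + 3) - 33)*38 + 6*13 = (-56/3 - 33)*38 + 78 = -155/3*38 + 78 = -5890/3 + 78 = -5656/3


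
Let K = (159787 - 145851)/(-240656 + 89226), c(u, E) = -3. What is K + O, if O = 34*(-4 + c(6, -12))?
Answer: -18027138/75715 ≈ -238.09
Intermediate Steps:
K = -6968/75715 (K = 13936/(-151430) = 13936*(-1/151430) = -6968/75715 ≈ -0.092029)
O = -238 (O = 34*(-4 - 3) = 34*(-7) = -238)
K + O = -6968/75715 - 238 = -18027138/75715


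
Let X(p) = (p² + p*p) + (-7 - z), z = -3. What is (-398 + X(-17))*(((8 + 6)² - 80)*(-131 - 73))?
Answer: -4164864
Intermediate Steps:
X(p) = -4 + 2*p² (X(p) = (p² + p*p) + (-7 - 1*(-3)) = (p² + p²) + (-7 + 3) = 2*p² - 4 = -4 + 2*p²)
(-398 + X(-17))*(((8 + 6)² - 80)*(-131 - 73)) = (-398 + (-4 + 2*(-17)²))*(((8 + 6)² - 80)*(-131 - 73)) = (-398 + (-4 + 2*289))*((14² - 80)*(-204)) = (-398 + (-4 + 578))*((196 - 80)*(-204)) = (-398 + 574)*(116*(-204)) = 176*(-23664) = -4164864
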